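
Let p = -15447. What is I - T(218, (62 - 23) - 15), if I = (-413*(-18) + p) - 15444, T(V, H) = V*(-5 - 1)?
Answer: -22149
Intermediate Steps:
T(V, H) = -6*V (T(V, H) = V*(-6) = -6*V)
I = -23457 (I = (-413*(-18) - 15447) - 15444 = (7434 - 15447) - 15444 = -8013 - 15444 = -23457)
I - T(218, (62 - 23) - 15) = -23457 - (-6)*218 = -23457 - 1*(-1308) = -23457 + 1308 = -22149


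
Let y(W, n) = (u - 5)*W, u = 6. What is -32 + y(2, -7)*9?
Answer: -14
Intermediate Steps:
y(W, n) = W (y(W, n) = (6 - 5)*W = 1*W = W)
-32 + y(2, -7)*9 = -32 + 2*9 = -32 + 18 = -14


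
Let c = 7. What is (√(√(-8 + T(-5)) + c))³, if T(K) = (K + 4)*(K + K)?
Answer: (7 + √2)^(3/2) ≈ 24.407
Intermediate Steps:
T(K) = 2*K*(4 + K) (T(K) = (4 + K)*(2*K) = 2*K*(4 + K))
(√(√(-8 + T(-5)) + c))³ = (√(√(-8 + 2*(-5)*(4 - 5)) + 7))³ = (√(√(-8 + 2*(-5)*(-1)) + 7))³ = (√(√(-8 + 10) + 7))³ = (√(√2 + 7))³ = (√(7 + √2))³ = (7 + √2)^(3/2)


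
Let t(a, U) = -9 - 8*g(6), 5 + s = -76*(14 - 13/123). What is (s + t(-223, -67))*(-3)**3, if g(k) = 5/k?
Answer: 1191834/41 ≈ 29069.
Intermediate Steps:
s = -130499/123 (s = -5 - 76*(14 - 13/123) = -5 - 76*1709/123 = -5 - 129884/123 = -130499/123 ≈ -1061.0)
t(a, U) = -47/3 (t(a, U) = -9 - 40/6 = -9 - 8*5/6 = -9 - 20/3 = -47/3)
(s + t(-223, -67))*(-3)**3 = (-130499/123 - 47/3)*(-3)**3 = -44142/41*(-27) = 1191834/41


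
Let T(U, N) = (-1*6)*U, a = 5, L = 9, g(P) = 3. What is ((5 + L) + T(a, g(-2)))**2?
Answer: 256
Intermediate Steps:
T(U, N) = -6*U
((5 + L) + T(a, g(-2)))**2 = ((5 + 9) - 6*5)**2 = (14 - 30)**2 = (-16)**2 = 256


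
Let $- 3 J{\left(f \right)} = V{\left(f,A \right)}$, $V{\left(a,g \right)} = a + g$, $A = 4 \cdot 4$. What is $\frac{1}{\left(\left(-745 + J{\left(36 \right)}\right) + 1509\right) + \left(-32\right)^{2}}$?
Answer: $\frac{3}{5312} \approx 0.00056476$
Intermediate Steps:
$A = 16$
$J{\left(f \right)} = - \frac{16}{3} - \frac{f}{3}$ ($J{\left(f \right)} = - \frac{f + 16}{3} = - \frac{16 + f}{3} = - \frac{16}{3} - \frac{f}{3}$)
$\frac{1}{\left(\left(-745 + J{\left(36 \right)}\right) + 1509\right) + \left(-32\right)^{2}} = \frac{1}{\left(\left(-745 - \frac{52}{3}\right) + 1509\right) + \left(-32\right)^{2}} = \frac{1}{\left(\left(-745 - \frac{52}{3}\right) + 1509\right) + 1024} = \frac{1}{\left(- \frac{2287}{3} + 1509\right) + 1024} = \frac{1}{\frac{2240}{3} + 1024} = \frac{1}{\frac{5312}{3}} = \frac{3}{5312}$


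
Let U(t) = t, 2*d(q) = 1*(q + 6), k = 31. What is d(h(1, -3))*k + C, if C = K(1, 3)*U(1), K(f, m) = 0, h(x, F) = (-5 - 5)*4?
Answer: -527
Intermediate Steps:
h(x, F) = -40 (h(x, F) = -10*4 = -40)
d(q) = 3 + q/2 (d(q) = (1*(q + 6))/2 = (1*(6 + q))/2 = (6 + q)/2 = 3 + q/2)
C = 0 (C = 0*1 = 0)
d(h(1, -3))*k + C = (3 + (½)*(-40))*31 + 0 = (3 - 20)*31 + 0 = -17*31 + 0 = -527 + 0 = -527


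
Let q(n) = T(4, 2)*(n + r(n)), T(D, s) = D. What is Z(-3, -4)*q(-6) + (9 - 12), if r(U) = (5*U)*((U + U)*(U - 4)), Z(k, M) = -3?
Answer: 43269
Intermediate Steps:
r(U) = 10*U²*(-4 + U) (r(U) = (5*U)*((2*U)*(-4 + U)) = (5*U)*(2*U*(-4 + U)) = 10*U²*(-4 + U))
q(n) = 4*n + 40*n²*(-4 + n) (q(n) = 4*(n + 10*n²*(-4 + n)) = 4*n + 40*n²*(-4 + n))
Z(-3, -4)*q(-6) + (9 - 12) = -12*(-6)*(1 + 10*(-6)*(-4 - 6)) + (9 - 12) = -12*(-6)*(1 + 10*(-6)*(-10)) - 3 = -12*(-6)*(1 + 600) - 3 = -12*(-6)*601 - 3 = -3*(-14424) - 3 = 43272 - 3 = 43269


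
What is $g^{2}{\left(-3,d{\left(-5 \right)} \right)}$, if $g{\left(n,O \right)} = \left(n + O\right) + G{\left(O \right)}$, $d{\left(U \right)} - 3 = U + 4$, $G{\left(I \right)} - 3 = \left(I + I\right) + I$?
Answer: $64$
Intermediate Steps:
$G{\left(I \right)} = 3 + 3 I$ ($G{\left(I \right)} = 3 + \left(\left(I + I\right) + I\right) = 3 + \left(2 I + I\right) = 3 + 3 I$)
$d{\left(U \right)} = 7 + U$ ($d{\left(U \right)} = 3 + \left(U + 4\right) = 3 + \left(4 + U\right) = 7 + U$)
$g{\left(n,O \right)} = 3 + n + 4 O$ ($g{\left(n,O \right)} = \left(n + O\right) + \left(3 + 3 O\right) = \left(O + n\right) + \left(3 + 3 O\right) = 3 + n + 4 O$)
$g^{2}{\left(-3,d{\left(-5 \right)} \right)} = \left(3 - 3 + 4 \left(7 - 5\right)\right)^{2} = \left(3 - 3 + 4 \cdot 2\right)^{2} = \left(3 - 3 + 8\right)^{2} = 8^{2} = 64$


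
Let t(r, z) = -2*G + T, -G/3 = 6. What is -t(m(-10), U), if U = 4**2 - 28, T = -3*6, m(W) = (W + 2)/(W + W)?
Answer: -18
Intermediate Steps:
m(W) = (2 + W)/(2*W) (m(W) = (2 + W)/((2*W)) = (2 + W)*(1/(2*W)) = (2 + W)/(2*W))
G = -18 (G = -3*6 = -18)
T = -18
U = -12 (U = 16 - 28 = -12)
t(r, z) = 18 (t(r, z) = -2*(-18) - 18 = 36 - 18 = 18)
-t(m(-10), U) = -1*18 = -18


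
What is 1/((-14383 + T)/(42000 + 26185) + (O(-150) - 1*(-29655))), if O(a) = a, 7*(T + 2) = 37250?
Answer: 95459/2816505106 ≈ 3.3893e-5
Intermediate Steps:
T = 37236/7 (T = -2 + (⅐)*37250 = -2 + 37250/7 = 37236/7 ≈ 5319.4)
1/((-14383 + T)/(42000 + 26185) + (O(-150) - 1*(-29655))) = 1/((-14383 + 37236/7)/(42000 + 26185) + (-150 - 1*(-29655))) = 1/(-63445/7/68185 + (-150 + 29655)) = 1/(-63445/7*1/68185 + 29505) = 1/(-12689/95459 + 29505) = 1/(2816505106/95459) = 95459/2816505106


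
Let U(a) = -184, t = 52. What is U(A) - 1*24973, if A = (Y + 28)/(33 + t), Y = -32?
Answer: -25157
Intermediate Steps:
A = -4/85 (A = (-32 + 28)/(33 + 52) = -4/85 ≈ -0.047059)
U(A) - 1*24973 = -184 - 1*24973 = -184 - 24973 = -25157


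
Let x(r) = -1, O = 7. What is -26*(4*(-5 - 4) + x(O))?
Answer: 962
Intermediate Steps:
-26*(4*(-5 - 4) + x(O)) = -26*(4*(-5 - 4) - 1) = -26*(4*(-9) - 1) = -26*(-36 - 1) = -26*(-37) = 962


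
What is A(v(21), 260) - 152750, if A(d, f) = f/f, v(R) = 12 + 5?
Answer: -152749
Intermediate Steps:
v(R) = 17
A(d, f) = 1
A(v(21), 260) - 152750 = 1 - 152750 = -152749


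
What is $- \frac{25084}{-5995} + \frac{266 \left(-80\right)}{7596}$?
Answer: $\frac{15741116}{11384505} \approx 1.3827$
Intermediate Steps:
$- \frac{25084}{-5995} + \frac{266 \left(-80\right)}{7596} = \left(-25084\right) \left(- \frac{1}{5995}\right) - \frac{5320}{1899} = \frac{25084}{5995} - \frac{5320}{1899} = \frac{15741116}{11384505}$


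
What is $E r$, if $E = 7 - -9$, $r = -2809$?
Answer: $-44944$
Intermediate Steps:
$E = 16$ ($E = 7 + 9 = 16$)
$E r = 16 \left(-2809\right) = -44944$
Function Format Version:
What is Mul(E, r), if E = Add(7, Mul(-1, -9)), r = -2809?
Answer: -44944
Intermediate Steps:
E = 16 (E = Add(7, 9) = 16)
Mul(E, r) = Mul(16, -2809) = -44944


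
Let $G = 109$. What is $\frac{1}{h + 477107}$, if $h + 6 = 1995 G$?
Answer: $\frac{1}{694556} \approx 1.4398 \cdot 10^{-6}$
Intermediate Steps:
$h = 217449$ ($h = -6 + 1995 \cdot 109 = -6 + 217455 = 217449$)
$\frac{1}{h + 477107} = \frac{1}{217449 + 477107} = \frac{1}{694556}$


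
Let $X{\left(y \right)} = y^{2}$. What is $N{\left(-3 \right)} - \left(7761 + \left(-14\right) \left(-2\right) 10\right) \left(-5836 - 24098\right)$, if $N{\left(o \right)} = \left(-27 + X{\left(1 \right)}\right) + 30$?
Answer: $240699298$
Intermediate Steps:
$N{\left(o \right)} = 4$ ($N{\left(o \right)} = \left(-27 + 1^{2}\right) + 30 = \left(-27 + 1\right) + 30 = -26 + 30 = 4$)
$N{\left(-3 \right)} - \left(7761 + \left(-14\right) \left(-2\right) 10\right) \left(-5836 - 24098\right) = 4 - \left(7761 + \left(-14\right) \left(-2\right) 10\right) \left(-5836 - 24098\right) = 4 - \left(7761 + 28 \cdot 10\right) \left(-29934\right) = 4 - \left(7761 + 280\right) \left(-29934\right) = 4 - 8041 \left(-29934\right) = 4 - -240699294 = 4 + 240699294 = 240699298$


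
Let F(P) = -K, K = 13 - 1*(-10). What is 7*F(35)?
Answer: -161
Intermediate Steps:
K = 23 (K = 13 + 10 = 23)
F(P) = -23 (F(P) = -1*23 = -23)
7*F(35) = 7*(-23) = -161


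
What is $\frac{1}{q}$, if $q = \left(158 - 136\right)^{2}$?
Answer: $\frac{1}{484} \approx 0.0020661$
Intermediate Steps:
$q = 484$ ($q = 22^{2} = 484$)
$\frac{1}{q} = \frac{1}{484}$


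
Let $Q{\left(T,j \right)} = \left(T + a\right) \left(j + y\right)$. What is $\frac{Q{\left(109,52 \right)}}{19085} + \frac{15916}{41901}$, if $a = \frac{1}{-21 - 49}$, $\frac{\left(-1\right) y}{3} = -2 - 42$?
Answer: $\frac{40040461168}{27988820475} \approx 1.4306$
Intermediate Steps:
$y = 132$ ($y = - 3 \left(-2 - 42\right) = \left(-3\right) \left(-44\right) = 132$)
$a = - \frac{1}{70}$ ($a = \frac{1}{-21 - 49} = \frac{1}{-70} = - \frac{1}{70} \approx -0.014286$)
$Q{\left(T,j \right)} = \left(132 + j\right) \left(- \frac{1}{70} + T\right)$ ($Q{\left(T,j \right)} = \left(T - \frac{1}{70}\right) \left(j + 132\right) = \left(- \frac{1}{70} + T\right) \left(132 + j\right) = \left(132 + j\right) \left(- \frac{1}{70} + T\right)$)
$\frac{Q{\left(109,52 \right)}}{19085} + \frac{15916}{41901} = \frac{- \frac{66}{35} + 132 \cdot 109 - \frac{26}{35} + 109 \cdot 52}{19085} + \frac{15916}{41901} = \left(- \frac{66}{35} + 14388 - \frac{26}{35} + 5668\right) \frac{1}{19085} + 15916 \cdot \frac{1}{41901} = \frac{701868}{35} \cdot \frac{1}{19085} + \frac{15916}{41901} = \frac{701868}{667975} + \frac{15916}{41901} = \frac{40040461168}{27988820475}$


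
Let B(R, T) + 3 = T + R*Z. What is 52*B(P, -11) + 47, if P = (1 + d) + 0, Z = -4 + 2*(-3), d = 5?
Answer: -3801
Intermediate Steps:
Z = -10 (Z = -4 - 6 = -10)
P = 6 (P = (1 + 5) + 0 = 6 + 0 = 6)
B(R, T) = -3 + T - 10*R (B(R, T) = -3 + (T + R*(-10)) = -3 + (T - 10*R) = -3 + T - 10*R)
52*B(P, -11) + 47 = 52*(-3 - 11 - 10*6) + 47 = 52*(-3 - 11 - 60) + 47 = 52*(-74) + 47 = -3848 + 47 = -3801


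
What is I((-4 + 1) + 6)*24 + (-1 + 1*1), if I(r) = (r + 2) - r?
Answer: 48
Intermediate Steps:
I(r) = 2 (I(r) = (2 + r) - r = 2)
I((-4 + 1) + 6)*24 + (-1 + 1*1) = 2*24 + (-1 + 1*1) = 48 + (-1 + 1) = 48 + 0 = 48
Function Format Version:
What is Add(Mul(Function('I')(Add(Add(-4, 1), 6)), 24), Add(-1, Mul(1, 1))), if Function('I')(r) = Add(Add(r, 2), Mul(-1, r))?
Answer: 48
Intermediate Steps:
Function('I')(r) = 2 (Function('I')(r) = Add(Add(2, r), Mul(-1, r)) = 2)
Add(Mul(Function('I')(Add(Add(-4, 1), 6)), 24), Add(-1, Mul(1, 1))) = Add(Mul(2, 24), Add(-1, Mul(1, 1))) = Add(48, Add(-1, 1)) = Add(48, 0) = 48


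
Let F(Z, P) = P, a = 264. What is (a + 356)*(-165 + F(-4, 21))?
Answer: -89280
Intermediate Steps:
(a + 356)*(-165 + F(-4, 21)) = (264 + 356)*(-165 + 21) = 620*(-144) = -89280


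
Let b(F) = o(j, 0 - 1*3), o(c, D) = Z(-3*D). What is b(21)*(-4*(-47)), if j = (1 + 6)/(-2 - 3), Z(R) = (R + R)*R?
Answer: 30456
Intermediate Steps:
Z(R) = 2*R**2 (Z(R) = (2*R)*R = 2*R**2)
j = -7/5 (j = 7/(-5) = 7*(-1/5) = -7/5 ≈ -1.4000)
o(c, D) = 18*D**2 (o(c, D) = 2*(-3*D)**2 = 2*(9*D**2) = 18*D**2)
b(F) = 162 (b(F) = 18*(0 - 1*3)**2 = 18*(0 - 3)**2 = 18*(-3)**2 = 18*9 = 162)
b(21)*(-4*(-47)) = 162*(-4*(-47)) = 162*188 = 30456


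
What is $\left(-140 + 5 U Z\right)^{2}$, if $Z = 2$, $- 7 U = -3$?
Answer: $\frac{902500}{49} \approx 18418.0$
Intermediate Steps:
$U = \frac{3}{7}$ ($U = \left(- \frac{1}{7}\right) \left(-3\right) = \frac{3}{7} \approx 0.42857$)
$\left(-140 + 5 U Z\right)^{2} = \left(-140 + 5 \cdot \frac{3}{7} \cdot 2\right)^{2} = \left(-140 + \frac{15}{7} \cdot 2\right)^{2} = \left(-140 + \frac{30}{7}\right)^{2} = \left(- \frac{950}{7}\right)^{2} = \frac{902500}{49}$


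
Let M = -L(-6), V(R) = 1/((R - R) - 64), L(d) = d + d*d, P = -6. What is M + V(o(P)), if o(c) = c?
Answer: -1921/64 ≈ -30.016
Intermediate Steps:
L(d) = d + d²
V(R) = -1/64 (V(R) = 1/(0 - 64) = 1/(-64) = -1/64)
M = -30 (M = -(-6)*(1 - 6) = -(-6)*(-5) = -1*30 = -30)
M + V(o(P)) = -30 - 1/64 = -1921/64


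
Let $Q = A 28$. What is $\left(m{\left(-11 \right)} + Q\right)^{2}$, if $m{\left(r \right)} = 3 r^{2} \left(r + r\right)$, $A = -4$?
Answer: $65577604$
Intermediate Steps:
$m{\left(r \right)} = 6 r^{3}$ ($m{\left(r \right)} = 3 r^{2} \cdot 2 r = 6 r^{3}$)
$Q = -112$ ($Q = \left(-4\right) 28 = -112$)
$\left(m{\left(-11 \right)} + Q\right)^{2} = \left(6 \left(-11\right)^{3} - 112\right)^{2} = \left(6 \left(-1331\right) - 112\right)^{2} = \left(-7986 - 112\right)^{2} = \left(-8098\right)^{2} = 65577604$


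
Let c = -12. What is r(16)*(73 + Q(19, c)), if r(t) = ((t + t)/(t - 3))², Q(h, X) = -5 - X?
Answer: 81920/169 ≈ 484.73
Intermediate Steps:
r(t) = 4*t²/(-3 + t)² (r(t) = ((2*t)/(-3 + t))² = (2*t/(-3 + t))² = 4*t²/(-3 + t)²)
r(16)*(73 + Q(19, c)) = (4*16²/(-3 + 16)²)*(73 + (-5 - 1*(-12))) = (4*256/13²)*(73 + (-5 + 12)) = (4*256*(1/169))*(73 + 7) = (1024/169)*80 = 81920/169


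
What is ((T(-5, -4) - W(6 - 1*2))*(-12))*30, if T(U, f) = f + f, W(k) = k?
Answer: 4320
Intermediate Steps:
T(U, f) = 2*f
((T(-5, -4) - W(6 - 1*2))*(-12))*30 = ((2*(-4) - (6 - 1*2))*(-12))*30 = ((-8 - (6 - 2))*(-12))*30 = ((-8 - 1*4)*(-12))*30 = ((-8 - 4)*(-12))*30 = -12*(-12)*30 = 144*30 = 4320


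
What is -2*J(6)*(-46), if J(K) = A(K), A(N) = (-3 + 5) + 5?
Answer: 644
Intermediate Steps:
A(N) = 7 (A(N) = 2 + 5 = 7)
J(K) = 7
-2*J(6)*(-46) = -2*7*(-46) = -14*(-46) = 644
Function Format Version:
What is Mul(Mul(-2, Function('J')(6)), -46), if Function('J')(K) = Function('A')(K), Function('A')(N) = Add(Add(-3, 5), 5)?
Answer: 644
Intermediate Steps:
Function('A')(N) = 7 (Function('A')(N) = Add(2, 5) = 7)
Function('J')(K) = 7
Mul(Mul(-2, Function('J')(6)), -46) = Mul(Mul(-2, 7), -46) = Mul(-14, -46) = 644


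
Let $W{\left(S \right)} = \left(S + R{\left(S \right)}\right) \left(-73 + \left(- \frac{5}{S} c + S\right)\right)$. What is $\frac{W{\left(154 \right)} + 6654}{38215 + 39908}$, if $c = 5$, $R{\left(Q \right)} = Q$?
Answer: $\frac{31552}{78123} \approx 0.40388$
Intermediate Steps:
$W{\left(S \right)} = 2 S \left(-73 + S - \frac{25}{S}\right)$ ($W{\left(S \right)} = \left(S + S\right) \left(-73 + \left(- \frac{5}{S} 5 + S\right)\right) = 2 S \left(-73 + \left(- \frac{25}{S} + S\right)\right) = 2 S \left(-73 + \left(S - \frac{25}{S}\right)\right) = 2 S \left(-73 + S - \frac{25}{S}\right)$)
$\frac{W{\left(154 \right)} + 6654}{38215 + 39908} = \frac{\left(-50 - 22484 + 2 \cdot 154^{2}\right) + 6654}{38215 + 39908} = \frac{\left(-50 - 22484 + 2 \cdot 23716\right) + 6654}{78123} = \left(\left(-50 - 22484 + 47432\right) + 6654\right) \frac{1}{78123} = \left(24898 + 6654\right) \frac{1}{78123} = 31552 \cdot \frac{1}{78123} = \frac{31552}{78123}$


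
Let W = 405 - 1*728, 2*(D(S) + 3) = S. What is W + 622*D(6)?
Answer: -323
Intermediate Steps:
D(S) = -3 + S/2
W = -323 (W = 405 - 728 = -323)
W + 622*D(6) = -323 + 622*(-3 + (½)*6) = -323 + 622*(-3 + 3) = -323 + 622*0 = -323 + 0 = -323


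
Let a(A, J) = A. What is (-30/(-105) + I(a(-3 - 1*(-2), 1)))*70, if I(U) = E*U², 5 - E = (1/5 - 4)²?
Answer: -3204/5 ≈ -640.80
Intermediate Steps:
E = -236/25 (E = 5 - (1/5 - 4)² = 5 - (1*(⅕) - 4)² = 5 - (⅕ - 4)² = 5 - (-19/5)² = 5 - 1*361/25 = 5 - 361/25 = -236/25 ≈ -9.4400)
I(U) = -236*U²/25
(-30/(-105) + I(a(-3 - 1*(-2), 1)))*70 = (-30/(-105) - 236*(-3 - 1*(-2))²/25)*70 = (-30*(-1/105) - 236*(-3 + 2)²/25)*70 = (2/7 - 236/25*(-1)²)*70 = (2/7 - 236/25*1)*70 = (2/7 - 236/25)*70 = -1602/175*70 = -3204/5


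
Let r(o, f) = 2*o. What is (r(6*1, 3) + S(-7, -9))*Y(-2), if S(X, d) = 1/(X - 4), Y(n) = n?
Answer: -262/11 ≈ -23.818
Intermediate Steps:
S(X, d) = 1/(-4 + X)
(r(6*1, 3) + S(-7, -9))*Y(-2) = (2*(6*1) + 1/(-4 - 7))*(-2) = (2*6 + 1/(-11))*(-2) = (12 - 1/11)*(-2) = (131/11)*(-2) = -262/11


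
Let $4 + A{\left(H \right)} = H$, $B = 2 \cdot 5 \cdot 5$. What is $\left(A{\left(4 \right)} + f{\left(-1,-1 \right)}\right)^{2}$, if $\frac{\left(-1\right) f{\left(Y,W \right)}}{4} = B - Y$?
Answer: $41616$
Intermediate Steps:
$B = 50$ ($B = 10 \cdot 5 = 50$)
$f{\left(Y,W \right)} = -200 + 4 Y$ ($f{\left(Y,W \right)} = - 4 \left(50 - Y\right) = -200 + 4 Y$)
$A{\left(H \right)} = -4 + H$
$\left(A{\left(4 \right)} + f{\left(-1,-1 \right)}\right)^{2} = \left(\left(-4 + 4\right) + \left(-200 + 4 \left(-1\right)\right)\right)^{2} = \left(0 - 204\right)^{2} = \left(-204\right)^{2} = 41616$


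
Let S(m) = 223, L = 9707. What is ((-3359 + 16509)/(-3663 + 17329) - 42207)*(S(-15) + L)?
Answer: -2863750990080/6833 ≈ -4.1911e+8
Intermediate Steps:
((-3359 + 16509)/(-3663 + 17329) - 42207)*(S(-15) + L) = ((-3359 + 16509)/(-3663 + 17329) - 42207)*(223 + 9707) = (13150/13666 - 42207)*9930 = (13150*(1/13666) - 42207)*9930 = (6575/6833 - 42207)*9930 = -288393856/6833*9930 = -2863750990080/6833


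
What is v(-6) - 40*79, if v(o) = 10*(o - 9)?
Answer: -3310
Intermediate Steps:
v(o) = -90 + 10*o (v(o) = 10*(-9 + o) = -90 + 10*o)
v(-6) - 40*79 = (-90 + 10*(-6)) - 40*79 = (-90 - 60) - 3160 = -150 - 3160 = -3310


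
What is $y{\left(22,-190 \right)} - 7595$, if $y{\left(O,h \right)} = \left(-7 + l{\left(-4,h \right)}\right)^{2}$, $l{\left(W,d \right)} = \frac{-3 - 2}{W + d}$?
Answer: $- \frac{284014811}{37636} \approx -7546.4$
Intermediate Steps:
$l{\left(W,d \right)} = - \frac{5}{W + d}$
$y{\left(O,h \right)} = \left(-7 - \frac{5}{-4 + h}\right)^{2}$
$y{\left(22,-190 \right)} - 7595 = \frac{\left(-23 + 7 \left(-190\right)\right)^{2}}{\left(-4 - 190\right)^{2}} - 7595 = \frac{\left(-23 - 1330\right)^{2}}{37636} - 7595 = \left(-1353\right)^{2} \cdot \frac{1}{37636} - 7595 = 1830609 \cdot \frac{1}{37636} - 7595 = \frac{1830609}{37636} - 7595 = - \frac{284014811}{37636}$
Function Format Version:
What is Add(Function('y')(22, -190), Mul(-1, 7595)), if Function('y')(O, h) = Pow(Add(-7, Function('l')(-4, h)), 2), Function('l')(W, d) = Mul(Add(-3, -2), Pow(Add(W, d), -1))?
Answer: Rational(-284014811, 37636) ≈ -7546.4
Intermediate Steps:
Function('l')(W, d) = Mul(-5, Pow(Add(W, d), -1))
Function('y')(O, h) = Pow(Add(-7, Mul(-5, Pow(Add(-4, h), -1))), 2)
Add(Function('y')(22, -190), Mul(-1, 7595)) = Add(Mul(Pow(Add(-23, Mul(7, -190)), 2), Pow(Add(-4, -190), -2)), Mul(-1, 7595)) = Add(Mul(Pow(Add(-23, -1330), 2), Pow(-194, -2)), -7595) = Add(Mul(Pow(-1353, 2), Rational(1, 37636)), -7595) = Add(Mul(1830609, Rational(1, 37636)), -7595) = Add(Rational(1830609, 37636), -7595) = Rational(-284014811, 37636)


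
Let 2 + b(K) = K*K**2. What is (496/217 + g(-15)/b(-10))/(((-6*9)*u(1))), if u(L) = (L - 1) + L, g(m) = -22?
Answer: -8093/189378 ≈ -0.042735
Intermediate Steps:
b(K) = -2 + K**3 (b(K) = -2 + K*K**2 = -2 + K**3)
u(L) = -1 + 2*L (u(L) = (-1 + L) + L = -1 + 2*L)
(496/217 + g(-15)/b(-10))/(((-6*9)*u(1))) = (496/217 - 22/(-2 + (-10)**3))/(((-6*9)*(-1 + 2*1))) = (496*(1/217) - 22/(-2 - 1000))/((-54*(-1 + 2))) = (16/7 - 22/(-1002))/((-54*1)) = (16/7 - 22*(-1/1002))/(-54) = (16/7 + 11/501)*(-1/54) = (8093/3507)*(-1/54) = -8093/189378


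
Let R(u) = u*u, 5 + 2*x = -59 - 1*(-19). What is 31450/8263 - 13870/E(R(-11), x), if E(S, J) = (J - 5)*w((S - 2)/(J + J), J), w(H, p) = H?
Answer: -2021772530/10816267 ≈ -186.92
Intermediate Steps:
x = -45/2 (x = -5/2 + (-59 - 1*(-19))/2 = -5/2 + (-59 + 19)/2 = -5/2 + (½)*(-40) = -5/2 - 20 = -45/2 ≈ -22.500)
R(u) = u²
E(S, J) = (-5 + J)*(-2 + S)/(2*J) (E(S, J) = (J - 5)*((S - 2)/(J + J)) = (-5 + J)*((-2 + S)/((2*J))) = (-5 + J)*((-2 + S)*(1/(2*J))) = (-5 + J)*((-2 + S)/(2*J)) = (-5 + J)*(-2 + S)/(2*J))
31450/8263 - 13870/E(R(-11), x) = 31450/8263 - 13870*(-45/((-5 - 45/2)*(-2 + (-11)²))) = 31450*(1/8263) - 13870*18/(11*(-2 + 121)) = 31450/8263 - 13870/((½)*(-2/45)*(-55/2)*119) = 31450/8263 - 13870/1309/18 = 31450/8263 - 13870*18/1309 = 31450/8263 - 249660/1309 = -2021772530/10816267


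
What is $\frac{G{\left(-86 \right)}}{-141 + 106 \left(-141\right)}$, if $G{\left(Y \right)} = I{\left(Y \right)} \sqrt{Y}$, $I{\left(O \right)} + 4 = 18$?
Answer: $- \frac{14 i \sqrt{86}}{15087} \approx - 0.0086055 i$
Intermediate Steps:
$I{\left(O \right)} = 14$ ($I{\left(O \right)} = -4 + 18 = 14$)
$G{\left(Y \right)} = 14 \sqrt{Y}$
$\frac{G{\left(-86 \right)}}{-141 + 106 \left(-141\right)} = \frac{14 \sqrt{-86}}{-141 + 106 \left(-141\right)} = \frac{14 i \sqrt{86}}{-141 - 14946} = \frac{14 i \sqrt{86}}{-15087} = 14 i \sqrt{86} \left(- \frac{1}{15087}\right) = - \frac{14 i \sqrt{86}}{15087}$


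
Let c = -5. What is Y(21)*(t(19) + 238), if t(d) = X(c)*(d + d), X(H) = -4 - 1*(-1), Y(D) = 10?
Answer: 1240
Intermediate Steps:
X(H) = -3 (X(H) = -4 + 1 = -3)
t(d) = -6*d (t(d) = -3*(d + d) = -6*d)
Y(21)*(t(19) + 238) = 10*(-6*19 + 238) = 10*(-114 + 238) = 10*124 = 1240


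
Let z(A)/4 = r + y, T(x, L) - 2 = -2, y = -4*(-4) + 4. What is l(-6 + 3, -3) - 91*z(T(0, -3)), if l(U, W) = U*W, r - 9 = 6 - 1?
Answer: -12367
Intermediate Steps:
y = 20 (y = 16 + 4 = 20)
T(x, L) = 0 (T(x, L) = 2 - 2 = 0)
r = 14 (r = 9 + (6 - 1) = 9 + 5 = 14)
z(A) = 136 (z(A) = 4*(14 + 20) = 4*34 = 136)
l(-6 + 3, -3) - 91*z(T(0, -3)) = (-6 + 3)*(-3) - 91*136 = -3*(-3) - 12376 = 9 - 12376 = -12367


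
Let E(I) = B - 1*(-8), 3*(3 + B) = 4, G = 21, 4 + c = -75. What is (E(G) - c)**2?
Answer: 65536/9 ≈ 7281.8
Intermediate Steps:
c = -79 (c = -4 - 75 = -79)
B = -5/3 (B = -3 + (1/3)*4 = -3 + 4/3 = -5/3 ≈ -1.6667)
E(I) = 19/3 (E(I) = -5/3 - 1*(-8) = -5/3 + 8 = 19/3)
(E(G) - c)**2 = (19/3 - 1*(-79))**2 = (19/3 + 79)**2 = (256/3)**2 = 65536/9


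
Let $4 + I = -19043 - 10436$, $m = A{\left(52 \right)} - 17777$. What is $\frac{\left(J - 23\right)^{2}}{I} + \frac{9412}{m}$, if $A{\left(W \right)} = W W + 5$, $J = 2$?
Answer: $- \frac{71034746}{111062461} \approx -0.63959$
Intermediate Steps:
$A{\left(W \right)} = 5 + W^{2}$ ($A{\left(W \right)} = W^{2} + 5 = 5 + W^{2}$)
$m = -15068$ ($m = \left(5 + 52^{2}\right) - 17777 = \left(5 + 2704\right) - 17777 = 2709 - 17777 = -15068$)
$I = -29483$ ($I = -4 - 29479 = -29483$)
$\frac{\left(J - 23\right)^{2}}{I} + \frac{9412}{m} = \frac{\left(2 - 23\right)^{2}}{-29483} + \frac{9412}{-15068} = \left(-21\right)^{2} \left(- \frac{1}{29483}\right) + 9412 \left(- \frac{1}{15068}\right) = 441 \left(- \frac{1}{29483}\right) - \frac{2353}{3767} = - \frac{441}{29483} - \frac{2353}{3767} = - \frac{71034746}{111062461}$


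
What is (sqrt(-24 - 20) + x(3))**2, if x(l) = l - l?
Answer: -44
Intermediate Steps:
x(l) = 0
(sqrt(-24 - 20) + x(3))**2 = (sqrt(-24 - 20) + 0)**2 = (sqrt(-44) + 0)**2 = (2*I*sqrt(11) + 0)**2 = (2*I*sqrt(11))**2 = -44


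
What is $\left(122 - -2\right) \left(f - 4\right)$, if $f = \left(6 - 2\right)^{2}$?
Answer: $1488$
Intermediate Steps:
$f = 16$ ($f = 4^{2} = 16$)
$\left(122 - -2\right) \left(f - 4\right) = \left(122 - -2\right) \left(16 - 4\right) = \left(122 + 2\right) 12 = 124 \cdot 12 = 1488$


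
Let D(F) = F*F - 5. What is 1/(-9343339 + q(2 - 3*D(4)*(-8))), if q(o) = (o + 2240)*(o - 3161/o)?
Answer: -19/165423936 ≈ -1.1486e-7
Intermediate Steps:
D(F) = -5 + F**2 (D(F) = F**2 - 5 = -5 + F**2)
q(o) = (2240 + o)*(o - 3161/o)
1/(-9343339 + q(2 - 3*D(4)*(-8))) = 1/(-9343339 + (-3161 + (2 - 3*(-5 + 4**2)*(-8))**2 - 7080640/(2 - 3*(-5 + 4**2)*(-8)) + 2240*(2 - 3*(-5 + 4**2)*(-8)))) = 1/(-9343339 + (-3161 + (2 - 3*(-5 + 16)*(-8))**2 - 7080640/(2 - 3*(-5 + 16)*(-8)) + 2240*(2 - 3*(-5 + 16)*(-8)))) = 1/(-9343339 + (-3161 + (2 - 3*11*(-8))**2 - 7080640/(2 - 3*11*(-8)) + 2240*(2 - 3*11*(-8)))) = 1/(-9343339 + (-3161 + (2 - 33*(-8))**2 - 7080640/(2 - 33*(-8)) + 2240*(2 - 33*(-8)))) = 1/(-9343339 + (-3161 + (2 + 264)**2 - 7080640/(2 + 264) + 2240*(2 + 264))) = 1/(-9343339 + (-3161 + 266**2 - 7080640/266 + 2240*266)) = 1/(-9343339 + (-3161 + 70756 - 7080640*1/266 + 595840)) = 1/(-9343339 + (-3161 + 70756 - 505760/19 + 595840)) = 1/(-9343339 + 12099505/19) = 1/(-165423936/19) = -19/165423936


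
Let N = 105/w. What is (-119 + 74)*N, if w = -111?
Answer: 1575/37 ≈ 42.568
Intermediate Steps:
N = -35/37 (N = 105/(-111) = 105*(-1/111) = -35/37 ≈ -0.94595)
(-119 + 74)*N = (-119 + 74)*(-35/37) = -45*(-35/37) = 1575/37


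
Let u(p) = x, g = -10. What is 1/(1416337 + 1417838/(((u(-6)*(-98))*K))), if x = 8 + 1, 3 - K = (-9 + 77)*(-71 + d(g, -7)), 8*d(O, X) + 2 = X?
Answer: 4328415/6130492898017 ≈ 7.0605e-7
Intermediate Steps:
d(O, X) = -¼ + X/8
K = 9815/2 (K = 3 - (-9 + 77)*(-71 + (-¼ + (⅛)*(-7))) = 3 - 68*(-71 + (-¼ - 7/8)) = 3 - 68*(-71 - 9/8) = 3 - 68*(-577)/8 = 3 - 1*(-9809/2) = 3 + 9809/2 = 9815/2 ≈ 4907.5)
x = 9
u(p) = 9
1/(1416337 + 1417838/(((u(-6)*(-98))*K))) = 1/(1416337 + 1417838/(((9*(-98))*(9815/2)))) = 1/(1416337 + 1417838/((-882*9815/2))) = 1/(1416337 + 1417838/(-4328415)) = 1/(1416337 + 1417838*(-1/4328415)) = 1/(1416337 - 1417838/4328415) = 1/(6130492898017/4328415) = 4328415/6130492898017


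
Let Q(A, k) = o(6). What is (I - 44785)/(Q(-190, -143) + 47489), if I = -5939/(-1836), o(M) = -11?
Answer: -82219321/87169608 ≈ -0.94321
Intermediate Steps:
Q(A, k) = -11
I = 5939/1836 (I = -5939*(-1/1836) = 5939/1836 ≈ 3.2347)
(I - 44785)/(Q(-190, -143) + 47489) = (5939/1836 - 44785)/(-11 + 47489) = -82219321/1836/47478 = -82219321/1836*1/47478 = -82219321/87169608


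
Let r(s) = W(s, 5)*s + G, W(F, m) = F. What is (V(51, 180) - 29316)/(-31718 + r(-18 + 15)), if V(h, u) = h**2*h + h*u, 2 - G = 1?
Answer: -112515/31708 ≈ -3.5485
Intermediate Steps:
G = 1 (G = 2 - 1*1 = 2 - 1 = 1)
V(h, u) = h**3 + h*u
r(s) = 1 + s**2 (r(s) = s*s + 1 = s**2 + 1 = 1 + s**2)
(V(51, 180) - 29316)/(-31718 + r(-18 + 15)) = (51*(180 + 51**2) - 29316)/(-31718 + (1 + (-18 + 15)**2)) = (51*(180 + 2601) - 29316)/(-31718 + (1 + (-3)**2)) = (51*2781 - 29316)/(-31718 + (1 + 9)) = (141831 - 29316)/(-31718 + 10) = 112515/(-31708) = 112515*(-1/31708) = -112515/31708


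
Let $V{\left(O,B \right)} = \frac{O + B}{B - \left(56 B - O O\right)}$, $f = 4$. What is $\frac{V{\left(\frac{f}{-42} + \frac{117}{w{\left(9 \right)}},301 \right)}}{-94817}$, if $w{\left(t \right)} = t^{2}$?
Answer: $\frac{600012}{3114718064345} \approx 1.9264 \cdot 10^{-7}$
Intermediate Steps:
$V{\left(O,B \right)} = \frac{B + O}{O^{2} - 55 B}$ ($V{\left(O,B \right)} = \frac{B + O}{B - \left(- O^{2} + 56 B\right)} = \frac{B + O}{O^{2} - 55 B}$)
$\frac{V{\left(\frac{f}{-42} + \frac{117}{w{\left(9 \right)}},301 \right)}}{-94817} = \frac{\frac{1}{- \left(\frac{4}{-42} + \frac{117}{9^{2}}\right)^{2} + 55 \cdot 301} \left(\left(-1\right) 301 - \left(\frac{4}{-42} + \frac{117}{9^{2}}\right)\right)}{-94817} = \frac{-301 - \left(4 \left(- \frac{1}{42}\right) + \frac{117}{81}\right)}{- \left(4 \left(- \frac{1}{42}\right) + \frac{117}{81}\right)^{2} + 16555} \left(- \frac{1}{94817}\right) = \frac{-301 - \left(- \frac{2}{21} + 117 \cdot \frac{1}{81}\right)}{- \left(- \frac{2}{21} + 117 \cdot \frac{1}{81}\right)^{2} + 16555} \left(- \frac{1}{94817}\right) = \frac{-301 - \left(- \frac{2}{21} + \frac{13}{9}\right)}{- \left(- \frac{2}{21} + \frac{13}{9}\right)^{2} + 16555} \left(- \frac{1}{94817}\right) = \frac{-301 - \frac{85}{63}}{- \left(\frac{85}{63}\right)^{2} + 16555} \left(- \frac{1}{94817}\right) = \frac{-301 - \frac{85}{63}}{\left(-1\right) \frac{7225}{3969} + 16555} \left(- \frac{1}{94817}\right) = \frac{1}{- \frac{7225}{3969} + 16555} \left(- \frac{19048}{63}\right) \left(- \frac{1}{94817}\right) = \frac{1}{\frac{65699570}{3969}} \left(- \frac{19048}{63}\right) \left(- \frac{1}{94817}\right) = \frac{3969}{65699570} \left(- \frac{19048}{63}\right) \left(- \frac{1}{94817}\right) = \left(- \frac{600012}{32849785}\right) \left(- \frac{1}{94817}\right) = \frac{600012}{3114718064345}$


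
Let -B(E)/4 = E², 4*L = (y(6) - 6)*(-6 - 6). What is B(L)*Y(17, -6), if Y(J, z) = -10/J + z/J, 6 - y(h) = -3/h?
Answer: 144/17 ≈ 8.4706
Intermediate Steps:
y(h) = 6 + 3/h (y(h) = 6 - (-3)/h = 6 + 3/h)
L = -3/2 (L = (((6 + 3/6) - 6)*(-6 - 6))/4 = (((6 + 3*(⅙)) - 6)*(-12))/4 = (((6 + ½) - 6)*(-12))/4 = ((13/2 - 6)*(-12))/4 = ((½)*(-12))/4 = (¼)*(-6) = -3/2 ≈ -1.5000)
B(E) = -4*E²
B(L)*Y(17, -6) = (-4*(-3/2)²)*((-10 - 6)/17) = (-4*9/4)*((1/17)*(-16)) = -9*(-16/17) = 144/17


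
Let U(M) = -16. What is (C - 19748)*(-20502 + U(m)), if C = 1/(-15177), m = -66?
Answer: 6149560515646/15177 ≈ 4.0519e+8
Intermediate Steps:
C = -1/15177 ≈ -6.5889e-5
(C - 19748)*(-20502 + U(m)) = (-1/15177 - 19748)*(-20502 - 16) = -299715397/15177*(-20518) = 6149560515646/15177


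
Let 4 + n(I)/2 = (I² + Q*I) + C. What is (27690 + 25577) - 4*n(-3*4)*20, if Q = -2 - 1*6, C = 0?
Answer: 15507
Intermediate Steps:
Q = -8 (Q = -2 - 6 = -8)
n(I) = -8 - 16*I + 2*I² (n(I) = -8 + 2*((I² - 8*I) + 0) = -8 + 2*(I² - 8*I) = -8 + (-16*I + 2*I²) = -8 - 16*I + 2*I²)
(27690 + 25577) - 4*n(-3*4)*20 = (27690 + 25577) - 4*(-8 - (-48)*4 + 2*(-3*4)²)*20 = 53267 - 4*(-8 - 16*(-12) + 2*(-12)²)*20 = 53267 - 4*(-8 + 192 + 2*144)*20 = 53267 - 4*(-8 + 192 + 288)*20 = 53267 - 4*472*20 = 53267 - 1888*20 = 53267 - 37760 = 15507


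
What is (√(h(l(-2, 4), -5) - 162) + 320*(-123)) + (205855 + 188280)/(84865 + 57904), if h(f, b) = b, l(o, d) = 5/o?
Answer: -5618993705/142769 + I*√167 ≈ -39357.0 + 12.923*I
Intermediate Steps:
(√(h(l(-2, 4), -5) - 162) + 320*(-123)) + (205855 + 188280)/(84865 + 57904) = (√(-5 - 162) + 320*(-123)) + (205855 + 188280)/(84865 + 57904) = (√(-167) - 39360) + 394135/142769 = (I*√167 - 39360) + 394135*(1/142769) = (-39360 + I*√167) + 394135/142769 = -5618993705/142769 + I*√167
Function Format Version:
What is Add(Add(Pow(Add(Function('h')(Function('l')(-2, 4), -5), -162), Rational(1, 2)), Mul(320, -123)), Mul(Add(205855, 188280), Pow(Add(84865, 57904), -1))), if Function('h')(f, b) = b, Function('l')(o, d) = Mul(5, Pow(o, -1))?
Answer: Add(Rational(-5618993705, 142769), Mul(I, Pow(167, Rational(1, 2)))) ≈ Add(-39357., Mul(12.923, I))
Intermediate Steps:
Add(Add(Pow(Add(Function('h')(Function('l')(-2, 4), -5), -162), Rational(1, 2)), Mul(320, -123)), Mul(Add(205855, 188280), Pow(Add(84865, 57904), -1))) = Add(Add(Pow(Add(-5, -162), Rational(1, 2)), Mul(320, -123)), Mul(Add(205855, 188280), Pow(Add(84865, 57904), -1))) = Add(Add(Pow(-167, Rational(1, 2)), -39360), Mul(394135, Pow(142769, -1))) = Add(Add(Mul(I, Pow(167, Rational(1, 2))), -39360), Mul(394135, Rational(1, 142769))) = Add(Add(-39360, Mul(I, Pow(167, Rational(1, 2)))), Rational(394135, 142769)) = Add(Rational(-5618993705, 142769), Mul(I, Pow(167, Rational(1, 2))))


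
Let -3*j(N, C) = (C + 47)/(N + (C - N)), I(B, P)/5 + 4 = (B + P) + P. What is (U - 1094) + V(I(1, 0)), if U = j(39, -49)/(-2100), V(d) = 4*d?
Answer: -178119899/154350 ≈ -1154.0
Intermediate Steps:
I(B, P) = -20 + 5*B + 10*P (I(B, P) = -20 + 5*((B + P) + P) = -20 + 5*(B + 2*P) = -20 + (5*B + 10*P) = -20 + 5*B + 10*P)
j(N, C) = -(47 + C)/(3*C) (j(N, C) = -(C + 47)/(3*(N + (C - N))) = -(47 + C)/(3*C))
U = 1/154350 (U = ((1/3)*(-47 - 1*(-49))/(-49))/(-2100) = ((1/3)*(-1/49)*(-47 + 49))*(-1/2100) = ((1/3)*(-1/49)*2)*(-1/2100) = -2/147*(-1/2100) = 1/154350 ≈ 6.4788e-6)
(U - 1094) + V(I(1, 0)) = (1/154350 - 1094) + 4*(-20 + 5*1 + 10*0) = -168858899/154350 + 4*(-20 + 5 + 0) = -168858899/154350 + 4*(-15) = -168858899/154350 - 60 = -178119899/154350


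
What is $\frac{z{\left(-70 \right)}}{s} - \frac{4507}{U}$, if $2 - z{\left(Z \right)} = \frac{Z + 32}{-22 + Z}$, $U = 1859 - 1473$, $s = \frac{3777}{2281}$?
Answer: $- \frac{179695294}{16766103} \approx -10.718$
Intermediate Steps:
$s = \frac{3777}{2281}$ ($s = 3777 \cdot \frac{1}{2281} = \frac{3777}{2281} \approx 1.6559$)
$U = 386$ ($U = 1859 - 1473 = 386$)
$z{\left(Z \right)} = 2 - \frac{32 + Z}{-22 + Z}$ ($z{\left(Z \right)} = 2 - \frac{Z + 32}{-22 + Z} = 2 - \frac{32 + Z}{-22 + Z}$)
$\frac{z{\left(-70 \right)}}{s} - \frac{4507}{U} = \frac{\frac{1}{-22 - 70} \left(-76 - 70\right)}{\frac{3777}{2281}} - \frac{4507}{386} = \frac{1}{-92} \left(-146\right) \frac{2281}{3777} - \frac{4507}{386} = \left(- \frac{1}{92}\right) \left(-146\right) \frac{2281}{3777} - \frac{4507}{386} = \frac{73}{46} \cdot \frac{2281}{3777} - \frac{4507}{386} = \frac{166513}{173742} - \frac{4507}{386} = - \frac{179695294}{16766103}$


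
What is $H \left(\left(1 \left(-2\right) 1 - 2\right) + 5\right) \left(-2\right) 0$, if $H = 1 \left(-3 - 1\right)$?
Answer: $0$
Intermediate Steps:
$H = -4$ ($H = 1 \left(-4\right) = -4$)
$H \left(\left(1 \left(-2\right) 1 - 2\right) + 5\right) \left(-2\right) 0 = - 4 \left(\left(1 \left(-2\right) 1 - 2\right) + 5\right) \left(-2\right) 0 = - 4 \left(\left(\left(-2\right) 1 - 2\right) + 5\right) \left(-2\right) 0 = - 4 \left(\left(-2 - 2\right) + 5\right) \left(-2\right) 0 = - 4 \left(-4 + 5\right) \left(-2\right) 0 = - 4 \cdot 1 \left(-2\right) 0 = - 4 \left(\left(-2\right) 0\right) = \left(-4\right) 0 = 0$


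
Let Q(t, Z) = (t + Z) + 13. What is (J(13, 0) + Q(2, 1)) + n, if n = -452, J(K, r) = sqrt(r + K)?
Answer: -436 + sqrt(13) ≈ -432.39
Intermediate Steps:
J(K, r) = sqrt(K + r)
Q(t, Z) = 13 + Z + t (Q(t, Z) = (Z + t) + 13 = 13 + Z + t)
(J(13, 0) + Q(2, 1)) + n = (sqrt(13 + 0) + (13 + 1 + 2)) - 452 = (sqrt(13) + 16) - 452 = (16 + sqrt(13)) - 452 = -436 + sqrt(13)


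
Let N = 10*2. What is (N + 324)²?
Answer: 118336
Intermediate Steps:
N = 20
(N + 324)² = (20 + 324)² = 344² = 118336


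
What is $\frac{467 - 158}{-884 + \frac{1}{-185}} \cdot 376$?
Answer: $- \frac{21494040}{163541} \approx -131.43$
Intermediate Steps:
$\frac{467 - 158}{-884 + \frac{1}{-185}} \cdot 376 = \frac{309}{-884 - \frac{1}{185}} \cdot 376 = \frac{309}{- \frac{163541}{185}} \cdot 376 = 309 \left(- \frac{185}{163541}\right) 376 = \left(- \frac{57165}{163541}\right) 376 = - \frac{21494040}{163541}$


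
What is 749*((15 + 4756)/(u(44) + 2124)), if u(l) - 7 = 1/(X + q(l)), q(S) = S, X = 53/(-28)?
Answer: 4213131741/2512477 ≈ 1676.9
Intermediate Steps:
X = -53/28 (X = 53*(-1/28) = -53/28 ≈ -1.8929)
u(l) = 7 + 1/(-53/28 + l)
749*((15 + 4756)/(u(44) + 2124)) = 749*((15 + 4756)/(49*(-7 + 4*44)/(-53 + 28*44) + 2124)) = 749*(4771/(49*(-7 + 176)/(-53 + 1232) + 2124)) = 749*(4771/(49*169/1179 + 2124)) = 749*(4771/(49*(1/1179)*169 + 2124)) = 749*(4771/(8281/1179 + 2124)) = 749*(4771/(2512477/1179)) = 749*(4771*(1179/2512477)) = 749*(5625009/2512477) = 4213131741/2512477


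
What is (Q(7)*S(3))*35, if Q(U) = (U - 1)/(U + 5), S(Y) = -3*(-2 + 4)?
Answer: -105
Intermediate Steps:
S(Y) = -6 (S(Y) = -3*2 = -6)
Q(U) = (-1 + U)/(5 + U)
(Q(7)*S(3))*35 = (((-1 + 7)/(5 + 7))*(-6))*35 = ((6/12)*(-6))*35 = (((1/12)*6)*(-6))*35 = ((1/2)*(-6))*35 = -3*35 = -105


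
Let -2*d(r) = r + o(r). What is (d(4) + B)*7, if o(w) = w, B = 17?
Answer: 91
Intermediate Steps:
d(r) = -r (d(r) = -(r + r)/2 = -r)
(d(4) + B)*7 = (-1*4 + 17)*7 = (-4 + 17)*7 = 13*7 = 91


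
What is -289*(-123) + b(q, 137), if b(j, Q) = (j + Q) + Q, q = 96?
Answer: 35917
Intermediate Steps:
b(j, Q) = j + 2*Q (b(j, Q) = (Q + j) + Q = j + 2*Q)
-289*(-123) + b(q, 137) = -289*(-123) + (96 + 2*137) = 35547 + (96 + 274) = 35547 + 370 = 35917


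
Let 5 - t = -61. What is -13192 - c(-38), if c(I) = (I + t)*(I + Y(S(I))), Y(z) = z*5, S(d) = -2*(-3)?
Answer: -12968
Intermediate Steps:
S(d) = 6
t = 66 (t = 5 - 1*(-61) = 5 + 61 = 66)
Y(z) = 5*z
c(I) = (30 + I)*(66 + I) (c(I) = (I + 66)*(I + 5*6) = (66 + I)*(I + 30) = (66 + I)*(30 + I) = (30 + I)*(66 + I))
-13192 - c(-38) = -13192 - (1980 + (-38)² + 96*(-38)) = -13192 - (1980 + 1444 - 3648) = -13192 - 1*(-224) = -13192 + 224 = -12968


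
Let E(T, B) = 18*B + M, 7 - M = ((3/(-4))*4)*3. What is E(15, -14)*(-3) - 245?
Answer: 463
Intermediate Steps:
M = 16 (M = 7 - (3/(-4))*4*3 = 7 - (3*(-¼))*4*3 = 7 - (-¾*4)*3 = 7 - (-3)*3 = 7 - 1*(-9) = 7 + 9 = 16)
E(T, B) = 16 + 18*B (E(T, B) = 18*B + 16 = 16 + 18*B)
E(15, -14)*(-3) - 245 = (16 + 18*(-14))*(-3) - 245 = (16 - 252)*(-3) - 245 = -236*(-3) - 245 = 708 - 245 = 463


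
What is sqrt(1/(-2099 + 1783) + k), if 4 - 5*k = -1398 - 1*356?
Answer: sqrt(219431585)/790 ≈ 18.751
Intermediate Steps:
k = 1758/5 (k = 4/5 - (-1398 - 1*356)/5 = 4/5 - (-1398 - 356)/5 = 4/5 - 1/5*(-1754) = 4/5 + 1754/5 = 1758/5 ≈ 351.60)
sqrt(1/(-2099 + 1783) + k) = sqrt(1/(-2099 + 1783) + 1758/5) = sqrt(1/(-316) + 1758/5) = sqrt(-1/316 + 1758/5) = sqrt(555523/1580) = sqrt(219431585)/790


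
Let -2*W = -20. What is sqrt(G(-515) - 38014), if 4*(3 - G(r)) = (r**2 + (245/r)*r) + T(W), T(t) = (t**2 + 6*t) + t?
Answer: I*sqrt(104421) ≈ 323.14*I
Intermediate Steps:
W = 10 (W = -1/2*(-20) = 10)
T(t) = t**2 + 7*t
G(r) = -403/4 - r**2/4 (G(r) = 3 - ((r**2 + (245/r)*r) + 10*(7 + 10))/4 = 3 - ((r**2 + 245) + 10*17)/4 = 3 - ((245 + r**2) + 170)/4 = 3 - (415 + r**2)/4 = 3 + (-415/4 - r**2/4) = -403/4 - r**2/4)
sqrt(G(-515) - 38014) = sqrt((-403/4 - 1/4*(-515)**2) - 38014) = sqrt((-403/4 - 1/4*265225) - 38014) = sqrt((-403/4 - 265225/4) - 38014) = sqrt(-66407 - 38014) = sqrt(-104421) = I*sqrt(104421)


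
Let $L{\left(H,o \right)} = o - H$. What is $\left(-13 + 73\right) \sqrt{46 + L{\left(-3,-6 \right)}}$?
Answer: $60 \sqrt{43} \approx 393.45$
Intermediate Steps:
$\left(-13 + 73\right) \sqrt{46 + L{\left(-3,-6 \right)}} = \left(-13 + 73\right) \sqrt{46 - 3} = 60 \sqrt{46 + \left(-6 + 3\right)} = 60 \sqrt{46 - 3} = 60 \sqrt{43}$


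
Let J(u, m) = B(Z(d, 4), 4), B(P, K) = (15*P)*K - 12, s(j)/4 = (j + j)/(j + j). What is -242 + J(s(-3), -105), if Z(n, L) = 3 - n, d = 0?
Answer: -74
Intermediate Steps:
s(j) = 4 (s(j) = 4*((j + j)/(j + j)) = 4*((2*j)/((2*j))) = 4*((2*j)*(1/(2*j))) = 4*1 = 4)
B(P, K) = -12 + 15*K*P (B(P, K) = 15*K*P - 12 = -12 + 15*K*P)
J(u, m) = 168 (J(u, m) = -12 + 15*4*(3 - 1*0) = -12 + 15*4*(3 + 0) = -12 + 15*4*3 = -12 + 180 = 168)
-242 + J(s(-3), -105) = -242 + 168 = -74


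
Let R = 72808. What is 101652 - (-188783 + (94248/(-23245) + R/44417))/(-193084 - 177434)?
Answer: 12962255573634208263/127516630716490 ≈ 1.0165e+5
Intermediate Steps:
101652 - (-188783 + (94248/(-23245) + R/44417))/(-193084 - 177434) = 101652 - (-188783 + (94248/(-23245) + 72808/44417))/(-193084 - 177434) = 101652 - (-188783 + (94248*(-1/23245) + 72808*(1/44417)))/(-370518) = 101652 - (-188783 + (-94248/23245 + 72808/44417))*(-1)/370518 = 101652 - (-188783 - 2493791456/1032473165)*(-1)/370518 = 101652 - (-194915875299651)*(-1)/(1032473165*370518) = 101652 - 1*64971958433217/127516630716490 = 101652 - 64971958433217/127516630716490 = 12962255573634208263/127516630716490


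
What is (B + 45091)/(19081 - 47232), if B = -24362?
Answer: -20729/28151 ≈ -0.73635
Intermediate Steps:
(B + 45091)/(19081 - 47232) = (-24362 + 45091)/(19081 - 47232) = 20729/(-28151) = 20729*(-1/28151) = -20729/28151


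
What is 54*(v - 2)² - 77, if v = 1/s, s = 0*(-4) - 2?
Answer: 521/2 ≈ 260.50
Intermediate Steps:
s = -2 (s = 0 - 2 = -2)
v = -½ (v = 1/(-2) = -½ ≈ -0.50000)
54*(v - 2)² - 77 = 54*(-½ - 2)² - 77 = 54*(-5/2)² - 77 = 54*(25/4) - 77 = 675/2 - 77 = 521/2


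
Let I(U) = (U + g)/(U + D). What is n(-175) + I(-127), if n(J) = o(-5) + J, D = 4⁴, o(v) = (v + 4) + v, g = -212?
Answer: -7896/43 ≈ -183.63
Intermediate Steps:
o(v) = 4 + 2*v (o(v) = (4 + v) + v = 4 + 2*v)
D = 256
n(J) = -6 + J (n(J) = (4 + 2*(-5)) + J = (4 - 10) + J = -6 + J)
I(U) = (-212 + U)/(256 + U) (I(U) = (U - 212)/(U + 256) = (-212 + U)/(256 + U))
n(-175) + I(-127) = (-6 - 175) + (-212 - 127)/(256 - 127) = -181 - 339/129 = -181 + (1/129)*(-339) = -181 - 113/43 = -7896/43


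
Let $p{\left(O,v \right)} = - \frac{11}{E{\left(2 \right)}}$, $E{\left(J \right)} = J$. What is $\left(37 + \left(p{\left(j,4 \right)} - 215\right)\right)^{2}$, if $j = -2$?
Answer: $\frac{134689}{4} \approx 33672.0$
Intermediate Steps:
$p{\left(O,v \right)} = - \frac{11}{2}$
$\left(37 + \left(p{\left(j,4 \right)} - 215\right)\right)^{2} = \left(37 - \frac{441}{2}\right)^{2} = \left(- \frac{367}{2}\right)^{2} = \frac{134689}{4}$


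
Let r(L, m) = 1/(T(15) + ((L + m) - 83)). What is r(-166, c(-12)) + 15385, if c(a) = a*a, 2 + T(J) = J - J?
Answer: 1646194/107 ≈ 15385.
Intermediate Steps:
T(J) = -2 (T(J) = -2 + (J - J) = -2 + 0 = -2)
c(a) = a²
r(L, m) = 1/(-85 + L + m) (r(L, m) = 1/(-2 + ((L + m) - 83)) = 1/(-2 + (-83 + L + m)) = 1/(-85 + L + m))
r(-166, c(-12)) + 15385 = 1/(-85 - 166 + (-12)²) + 15385 = 1/(-85 - 166 + 144) + 15385 = 1/(-107) + 15385 = -1/107 + 15385 = 1646194/107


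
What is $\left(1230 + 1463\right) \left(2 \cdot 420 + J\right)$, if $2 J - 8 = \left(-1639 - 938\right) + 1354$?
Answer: $\frac{1252245}{2} \approx 6.2612 \cdot 10^{5}$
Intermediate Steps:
$J = - \frac{1215}{2}$ ($J = 4 + \frac{\left(-1639 - 938\right) + 1354}{2} = 4 + \frac{-2577 + 1354}{2} = 4 + \frac{1}{2} \left(-1223\right) = 4 - \frac{1223}{2} = - \frac{1215}{2} \approx -607.5$)
$\left(1230 + 1463\right) \left(2 \cdot 420 + J\right) = \left(1230 + 1463\right) \left(2 \cdot 420 - \frac{1215}{2}\right) = 2693 \left(840 - \frac{1215}{2}\right) = 2693 \cdot \frac{465}{2} = \frac{1252245}{2}$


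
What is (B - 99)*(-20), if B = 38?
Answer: 1220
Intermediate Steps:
(B - 99)*(-20) = (38 - 99)*(-20) = -61*(-20) = 1220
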